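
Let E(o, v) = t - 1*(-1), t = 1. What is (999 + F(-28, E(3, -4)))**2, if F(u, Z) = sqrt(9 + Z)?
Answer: (999 + sqrt(11))**2 ≈ 1.0046e+6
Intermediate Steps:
E(o, v) = 2 (E(o, v) = 1 - 1*(-1) = 1 + 1 = 2)
(999 + F(-28, E(3, -4)))**2 = (999 + sqrt(9 + 2))**2 = (999 + sqrt(11))**2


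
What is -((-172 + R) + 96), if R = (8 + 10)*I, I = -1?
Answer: 94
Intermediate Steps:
R = -18 (R = (8 + 10)*(-1) = 18*(-1) = -18)
-((-172 + R) + 96) = -((-172 - 18) + 96) = -(-190 + 96) = -1*(-94) = 94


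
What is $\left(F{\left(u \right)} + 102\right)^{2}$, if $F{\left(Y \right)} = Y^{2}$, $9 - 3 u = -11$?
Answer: $\frac{1737124}{81} \approx 21446.0$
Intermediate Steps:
$u = \frac{20}{3}$ ($u = 3 - - \frac{11}{3} = 3 + \frac{11}{3} = \frac{20}{3} \approx 6.6667$)
$\left(F{\left(u \right)} + 102\right)^{2} = \left(\left(\frac{20}{3}\right)^{2} + 102\right)^{2} = \left(\frac{400}{9} + 102\right)^{2} = \left(\frac{1318}{9}\right)^{2} = \frac{1737124}{81}$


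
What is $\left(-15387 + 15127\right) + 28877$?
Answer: $28617$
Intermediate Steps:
$\left(-15387 + 15127\right) + 28877 = -260 + 28877 = 28617$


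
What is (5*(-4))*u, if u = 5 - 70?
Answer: 1300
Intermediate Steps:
u = -65
(5*(-4))*u = (5*(-4))*(-65) = -20*(-65) = 1300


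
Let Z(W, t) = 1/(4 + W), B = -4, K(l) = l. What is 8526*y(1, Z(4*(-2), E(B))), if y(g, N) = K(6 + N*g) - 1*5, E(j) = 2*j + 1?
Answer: 12789/2 ≈ 6394.5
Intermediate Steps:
E(j) = 1 + 2*j
y(g, N) = 1 + N*g (y(g, N) = (6 + N*g) - 1*5 = (6 + N*g) - 5 = 1 + N*g)
8526*y(1, Z(4*(-2), E(B))) = 8526*(1 + 1/(4 + 4*(-2))) = 8526*(1 + 1/(4 - 8)) = 8526*(1 + 1/(-4)) = 8526*(1 - ¼*1) = 8526*(1 - ¼) = 8526*(¾) = 12789/2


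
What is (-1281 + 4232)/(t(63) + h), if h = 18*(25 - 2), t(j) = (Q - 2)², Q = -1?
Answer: 2951/423 ≈ 6.9764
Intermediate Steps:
t(j) = 9 (t(j) = (-1 - 2)² = (-3)² = 9)
h = 414 (h = 18*23 = 414)
(-1281 + 4232)/(t(63) + h) = (-1281 + 4232)/(9 + 414) = 2951/423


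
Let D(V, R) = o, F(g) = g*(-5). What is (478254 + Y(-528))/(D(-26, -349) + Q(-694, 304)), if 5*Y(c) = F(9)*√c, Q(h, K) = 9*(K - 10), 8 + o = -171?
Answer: 478254/2467 - 36*I*√33/2467 ≈ 193.86 - 0.083828*I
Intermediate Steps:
F(g) = -5*g
o = -179 (o = -8 - 171 = -179)
D(V, R) = -179
Q(h, K) = -90 + 9*K (Q(h, K) = 9*(-10 + K) = -90 + 9*K)
Y(c) = -9*√c (Y(c) = ((-5*9)*√c)/5 = (-45*√c)/5 = -9*√c)
(478254 + Y(-528))/(D(-26, -349) + Q(-694, 304)) = (478254 - 36*I*√33)/(-179 + (-90 + 9*304)) = (478254 - 36*I*√33)/(-179 + (-90 + 2736)) = (478254 - 36*I*√33)/(-179 + 2646) = (478254 - 36*I*√33)/2467 = (478254 - 36*I*√33)*(1/2467) = 478254/2467 - 36*I*√33/2467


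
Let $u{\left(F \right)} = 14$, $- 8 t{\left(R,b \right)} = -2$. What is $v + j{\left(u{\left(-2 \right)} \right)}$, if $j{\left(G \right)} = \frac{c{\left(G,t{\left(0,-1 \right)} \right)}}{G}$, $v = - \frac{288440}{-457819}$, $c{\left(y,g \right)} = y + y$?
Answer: $\frac{1204078}{457819} \approx 2.63$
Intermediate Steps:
$t{\left(R,b \right)} = \frac{1}{4}$ ($t{\left(R,b \right)} = \left(- \frac{1}{8}\right) \left(-2\right) = \frac{1}{4}$)
$c{\left(y,g \right)} = 2 y$
$v = \frac{288440}{457819}$ ($v = \left(-288440\right) \left(- \frac{1}{457819}\right) = \frac{288440}{457819} \approx 0.63003$)
$j{\left(G \right)} = 2$ ($j{\left(G \right)} = \frac{2 G}{G} = 2$)
$v + j{\left(u{\left(-2 \right)} \right)} = \frac{288440}{457819} + 2 = \frac{1204078}{457819}$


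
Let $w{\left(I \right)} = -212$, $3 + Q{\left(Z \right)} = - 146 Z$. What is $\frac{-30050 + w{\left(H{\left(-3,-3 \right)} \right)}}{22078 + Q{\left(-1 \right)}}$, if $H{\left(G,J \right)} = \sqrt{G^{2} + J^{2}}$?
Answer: $- \frac{30262}{22221} \approx -1.3619$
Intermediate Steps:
$Q{\left(Z \right)} = -3 - 146 Z$
$\frac{-30050 + w{\left(H{\left(-3,-3 \right)} \right)}}{22078 + Q{\left(-1 \right)}} = \frac{-30050 - 212}{22078 - -143} = - \frac{30262}{22078 + \left(-3 + 146\right)} = - \frac{30262}{22078 + 143} = - \frac{30262}{22221}$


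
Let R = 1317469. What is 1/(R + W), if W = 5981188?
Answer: 1/7298657 ≈ 1.3701e-7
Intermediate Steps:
1/(R + W) = 1/(1317469 + 5981188) = 1/7298657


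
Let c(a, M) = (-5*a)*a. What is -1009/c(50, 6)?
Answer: 1009/12500 ≈ 0.080720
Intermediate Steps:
c(a, M) = -5*a²
-1009/c(50, 6) = -1009/((-5*50²)) = -1009/((-5*2500)) = -1009/(-12500) = -1009*(-1/12500) = 1009/12500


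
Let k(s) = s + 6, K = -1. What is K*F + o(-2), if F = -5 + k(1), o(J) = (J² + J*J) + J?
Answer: 4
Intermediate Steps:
o(J) = J + 2*J² (o(J) = (J² + J²) + J = 2*J² + J = J + 2*J²)
k(s) = 6 + s
F = 2 (F = -5 + (6 + 1) = -5 + 7 = 2)
K*F + o(-2) = -1*2 - 2*(1 + 2*(-2)) = -2 - 2*(1 - 4) = -2 - 2*(-3) = -2 + 6 = 4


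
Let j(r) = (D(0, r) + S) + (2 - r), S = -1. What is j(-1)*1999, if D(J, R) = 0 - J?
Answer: 3998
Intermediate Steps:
D(J, R) = -J
j(r) = 1 - r (j(r) = (-1*0 - 1) + (2 - r) = (0 - 1) + (2 - r) = -1 + (2 - r) = 1 - r)
j(-1)*1999 = (1 - 1*(-1))*1999 = (1 + 1)*1999 = 2*1999 = 3998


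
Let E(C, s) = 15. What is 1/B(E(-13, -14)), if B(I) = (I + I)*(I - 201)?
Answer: -1/5580 ≈ -0.00017921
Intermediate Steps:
B(I) = 2*I*(-201 + I) (B(I) = (2*I)*(-201 + I) = 2*I*(-201 + I))
1/B(E(-13, -14)) = 1/(2*15*(-201 + 15)) = 1/(2*15*(-186)) = 1/(-5580) = -1/5580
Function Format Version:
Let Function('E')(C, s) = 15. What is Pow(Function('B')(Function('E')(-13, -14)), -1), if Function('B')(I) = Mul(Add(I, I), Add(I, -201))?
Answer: Rational(-1, 5580) ≈ -0.00017921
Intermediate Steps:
Function('B')(I) = Mul(2, I, Add(-201, I)) (Function('B')(I) = Mul(Mul(2, I), Add(-201, I)) = Mul(2, I, Add(-201, I)))
Pow(Function('B')(Function('E')(-13, -14)), -1) = Pow(Mul(2, 15, Add(-201, 15)), -1) = Pow(Mul(2, 15, -186), -1) = Pow(-5580, -1) = Rational(-1, 5580)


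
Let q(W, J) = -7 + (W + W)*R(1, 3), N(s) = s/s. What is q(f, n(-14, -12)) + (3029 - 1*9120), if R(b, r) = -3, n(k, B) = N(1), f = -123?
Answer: -5360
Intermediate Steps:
N(s) = 1
n(k, B) = 1
q(W, J) = -7 - 6*W (q(W, J) = -7 + (W + W)*(-3) = -7 + (2*W)*(-3) = -7 - 6*W)
q(f, n(-14, -12)) + (3029 - 1*9120) = (-7 - 6*(-123)) + (3029 - 1*9120) = (-7 + 738) + (3029 - 9120) = 731 - 6091 = -5360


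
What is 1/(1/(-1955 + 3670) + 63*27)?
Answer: 1715/2917216 ≈ 0.00058789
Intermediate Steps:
1/(1/(-1955 + 3670) + 63*27) = 1/(1/1715 + 1701) = 1/(2917216/1715) = 1715/2917216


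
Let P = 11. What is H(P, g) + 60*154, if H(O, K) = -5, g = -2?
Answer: 9235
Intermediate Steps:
H(P, g) + 60*154 = -5 + 60*154 = -5 + 9240 = 9235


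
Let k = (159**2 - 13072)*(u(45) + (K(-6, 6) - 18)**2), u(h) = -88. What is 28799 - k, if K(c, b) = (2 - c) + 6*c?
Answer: -24731053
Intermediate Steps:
K(c, b) = 2 + 5*c
k = 24759852 (k = (159**2 - 13072)*(-88 + ((2 + 5*(-6)) - 18)**2) = (25281 - 13072)*(-88 + ((2 - 30) - 18)**2) = 12209*(-88 + (-28 - 18)**2) = 12209*(-88 + (-46)**2) = 12209*(-88 + 2116) = 12209*2028 = 24759852)
28799 - k = 28799 - 1*24759852 = 28799 - 24759852 = -24731053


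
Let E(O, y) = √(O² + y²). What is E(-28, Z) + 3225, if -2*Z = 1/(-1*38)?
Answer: 3225 + √4528385/76 ≈ 3253.0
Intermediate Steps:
Z = 1/76 (Z = -1/(2*((-1*38))) = -½/(-38) = -½*(-1/38) = 1/76 ≈ 0.013158)
E(-28, Z) + 3225 = √((-28)² + (1/76)²) + 3225 = √(784 + 1/5776) + 3225 = √(4528385/5776) + 3225 = √4528385/76 + 3225 = 3225 + √4528385/76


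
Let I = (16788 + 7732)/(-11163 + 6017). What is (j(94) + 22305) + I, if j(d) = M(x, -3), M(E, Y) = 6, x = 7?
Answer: 57393943/2573 ≈ 22306.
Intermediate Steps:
j(d) = 6
I = -12260/2573 (I = 24520/(-5146) = 24520*(-1/5146) = -12260/2573 ≈ -4.7649)
(j(94) + 22305) + I = (6 + 22305) - 12260/2573 = 22311 - 12260/2573 = 57393943/2573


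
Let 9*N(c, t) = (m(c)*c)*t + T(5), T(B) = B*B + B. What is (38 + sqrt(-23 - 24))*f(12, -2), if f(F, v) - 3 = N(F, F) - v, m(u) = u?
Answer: 22838/3 + 601*I*sqrt(47)/3 ≈ 7612.7 + 1373.4*I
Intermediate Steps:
T(B) = B + B**2 (T(B) = B**2 + B = B + B**2)
N(c, t) = 10/3 + t*c**2/9 (N(c, t) = ((c*c)*t + 5*(1 + 5))/9 = (c**2*t + 5*6)/9 = (t*c**2 + 30)/9 = (30 + t*c**2)/9 = 10/3 + t*c**2/9)
f(F, v) = 19/3 - v + F**3/9 (f(F, v) = 3 + ((10/3 + F*F**2/9) - v) = 3 + ((10/3 + F**3/9) - v) = 3 + (10/3 - v + F**3/9) = 19/3 - v + F**3/9)
(38 + sqrt(-23 - 24))*f(12, -2) = (38 + sqrt(-23 - 24))*(19/3 - 1*(-2) + (1/9)*12**3) = (38 + sqrt(-47))*(19/3 + 2 + (1/9)*1728) = (38 + I*sqrt(47))*(19/3 + 2 + 192) = (38 + I*sqrt(47))*(601/3) = 22838/3 + 601*I*sqrt(47)/3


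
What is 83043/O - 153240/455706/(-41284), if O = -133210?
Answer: -65095749228803/104422022999910 ≈ -0.62339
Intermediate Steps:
83043/O - 153240/455706/(-41284) = 83043/(-133210) - 153240/455706/(-41284) = 83043*(-1/133210) - 153240*1/455706*(-1/41284) = -83043/133210 - 25540/75951*(-1/41284) = -83043/133210 + 6385/783890271 = -65095749228803/104422022999910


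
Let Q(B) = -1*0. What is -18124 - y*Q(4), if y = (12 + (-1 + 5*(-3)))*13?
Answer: -18124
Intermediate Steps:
y = -52 (y = (12 + (-1 - 15))*13 = (12 - 16)*13 = -4*13 = -52)
Q(B) = 0
-18124 - y*Q(4) = -18124 - (-52)*0 = -18124 - 1*0 = -18124 + 0 = -18124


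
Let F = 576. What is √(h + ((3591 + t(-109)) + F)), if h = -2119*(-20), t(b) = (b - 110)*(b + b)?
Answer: √94289 ≈ 307.06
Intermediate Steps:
t(b) = 2*b*(-110 + b) (t(b) = (-110 + b)*(2*b) = 2*b*(-110 + b))
h = 42380
√(h + ((3591 + t(-109)) + F)) = √(42380 + ((3591 + 2*(-109)*(-110 - 109)) + 576)) = √(42380 + ((3591 + 2*(-109)*(-219)) + 576)) = √(42380 + ((3591 + 47742) + 576)) = √(42380 + (51333 + 576)) = √(42380 + 51909) = √94289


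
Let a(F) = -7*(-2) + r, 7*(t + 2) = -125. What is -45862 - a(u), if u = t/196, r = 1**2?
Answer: -45877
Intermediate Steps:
t = -139/7 (t = -2 + (1/7)*(-125) = -2 - 125/7 = -139/7 ≈ -19.857)
r = 1
u = -139/1372 (u = -139/7/196 = -139/7*1/196 = -139/1372 ≈ -0.10131)
a(F) = 15 (a(F) = -7*(-2) + 1 = 14 + 1 = 15)
-45862 - a(u) = -45862 - 1*15 = -45862 - 15 = -45877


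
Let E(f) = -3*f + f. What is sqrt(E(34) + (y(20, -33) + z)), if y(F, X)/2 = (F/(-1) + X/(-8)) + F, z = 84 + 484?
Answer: sqrt(2033)/2 ≈ 22.544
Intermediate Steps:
z = 568
y(F, X) = -X/4 (y(F, X) = 2*((F/(-1) + X/(-8)) + F) = 2*((F*(-1) + X*(-1/8)) + F) = 2*((-F - X/8) + F) = 2*(-X/8) = -X/4)
E(f) = -2*f
sqrt(E(34) + (y(20, -33) + z)) = sqrt(-2*34 + (-1/4*(-33) + 568)) = sqrt(-68 + (33/4 + 568)) = sqrt(-68 + 2305/4) = sqrt(2033/4) = sqrt(2033)/2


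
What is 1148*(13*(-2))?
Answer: -29848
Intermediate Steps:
1148*(13*(-2)) = 1148*(-26) = -29848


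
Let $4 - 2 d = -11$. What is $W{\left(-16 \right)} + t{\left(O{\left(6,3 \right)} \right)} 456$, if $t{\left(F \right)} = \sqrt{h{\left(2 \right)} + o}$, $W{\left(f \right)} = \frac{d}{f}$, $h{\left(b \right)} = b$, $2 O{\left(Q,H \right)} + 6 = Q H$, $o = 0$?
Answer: $- \frac{15}{32} + 456 \sqrt{2} \approx 644.41$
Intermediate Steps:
$d = \frac{15}{2}$ ($d = 2 - - \frac{11}{2} = 2 + \frac{11}{2} = \frac{15}{2} \approx 7.5$)
$O{\left(Q,H \right)} = -3 + \frac{H Q}{2}$ ($O{\left(Q,H \right)} = -3 + \frac{Q H}{2} = -3 + \frac{H Q}{2}$)
$W{\left(f \right)} = \frac{15}{2 f}$
$t{\left(F \right)} = \sqrt{2}$ ($t{\left(F \right)} = \sqrt{2 + 0} = \sqrt{2}$)
$W{\left(-16 \right)} + t{\left(O{\left(6,3 \right)} \right)} 456 = \frac{15}{2 \left(-16\right)} + \sqrt{2} \cdot 456 = \frac{15}{2} \left(- \frac{1}{16}\right) + 456 \sqrt{2} = - \frac{15}{32} + 456 \sqrt{2}$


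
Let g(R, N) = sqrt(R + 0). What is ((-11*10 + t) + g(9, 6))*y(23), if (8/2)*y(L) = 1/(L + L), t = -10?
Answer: -117/184 ≈ -0.63587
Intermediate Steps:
g(R, N) = sqrt(R)
y(L) = 1/(8*L) (y(L) = 1/(4*(L + L)) = 1/(4*((2*L))) = (1/(2*L))/4 = 1/(8*L))
((-11*10 + t) + g(9, 6))*y(23) = ((-11*10 - 10) + sqrt(9))*((1/8)/23) = ((-110 - 10) + 3)*((1/8)*(1/23)) = (-120 + 3)*(1/184) = -117*1/184 = -117/184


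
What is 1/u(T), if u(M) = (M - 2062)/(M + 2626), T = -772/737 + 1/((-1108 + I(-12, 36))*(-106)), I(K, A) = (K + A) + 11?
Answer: -220036398157/172934761171 ≈ -1.2724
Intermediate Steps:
I(K, A) = 11 + A + K (I(K, A) = (A + K) + 11 = 11 + A + K)
T = -87804999/83824906 (T = -772/737 + 1/((-1108 + (11 + 36 - 12))*(-106)) = -772*1/737 - 1/106/(-1108 + 35) = -772/737 - 1/106/(-1073) = -772/737 - 1/1073*(-1/106) = -772/737 + 1/113738 = -87804999/83824906 ≈ -1.0475)
u(M) = (-2062 + M)/(2626 + M)
1/u(T) = 1/((-2062 - 87804999/83824906)/(2626 - 87804999/83824906)) = 1/(-172934761171/83824906/(220036398157/83824906)) = 1/((83824906/220036398157)*(-172934761171/83824906)) = 1/(-172934761171/220036398157) = -220036398157/172934761171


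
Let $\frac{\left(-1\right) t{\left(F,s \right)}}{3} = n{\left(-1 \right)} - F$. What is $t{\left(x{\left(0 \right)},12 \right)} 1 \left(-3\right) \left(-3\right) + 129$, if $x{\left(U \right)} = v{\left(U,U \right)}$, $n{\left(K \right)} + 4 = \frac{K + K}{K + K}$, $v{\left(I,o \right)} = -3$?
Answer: $129$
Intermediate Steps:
$n{\left(K \right)} = -3$ ($n{\left(K \right)} = -4 + \frac{K + K}{K + K} = -4 + \frac{2 K}{2 K} = -4 + 2 K \frac{1}{2 K} = -4 + 1 = -3$)
$x{\left(U \right)} = -3$
$t{\left(F,s \right)} = 9 + 3 F$ ($t{\left(F,s \right)} = - 3 \left(-3 - F\right) = 9 + 3 F$)
$t{\left(x{\left(0 \right)},12 \right)} 1 \left(-3\right) \left(-3\right) + 129 = \left(9 + 3 \left(-3\right)\right) 1 \left(-3\right) \left(-3\right) + 129 = \left(9 - 9\right) \left(\left(-3\right) \left(-3\right)\right) + 129 = 0 \cdot 9 + 129 = 0 + 129 = 129$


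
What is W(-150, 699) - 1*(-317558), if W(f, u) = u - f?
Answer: 318407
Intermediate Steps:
W(-150, 699) - 1*(-317558) = (699 - 1*(-150)) - 1*(-317558) = (699 + 150) + 317558 = 849 + 317558 = 318407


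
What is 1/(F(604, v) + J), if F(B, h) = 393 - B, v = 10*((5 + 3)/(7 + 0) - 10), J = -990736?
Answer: -1/990947 ≈ -1.0091e-6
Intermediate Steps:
v = -620/7 (v = 10*(8/7 - 10) = 10*(-62/7) = -620/7 ≈ -88.571)
1/(F(604, v) + J) = 1/((393 - 1*604) - 990736) = 1/((393 - 604) - 990736) = 1/(-211 - 990736) = 1/(-990947) = -1/990947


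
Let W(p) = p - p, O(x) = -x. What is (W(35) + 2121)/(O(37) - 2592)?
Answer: -2121/2629 ≈ -0.80677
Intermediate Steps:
W(p) = 0
(W(35) + 2121)/(O(37) - 2592) = (0 + 2121)/(-1*37 - 2592) = 2121/(-37 - 2592) = 2121/(-2629) = 2121*(-1/2629) = -2121/2629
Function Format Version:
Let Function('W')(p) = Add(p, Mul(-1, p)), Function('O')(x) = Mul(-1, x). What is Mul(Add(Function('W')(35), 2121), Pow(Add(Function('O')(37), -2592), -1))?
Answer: Rational(-2121, 2629) ≈ -0.80677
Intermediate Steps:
Function('W')(p) = 0
Mul(Add(Function('W')(35), 2121), Pow(Add(Function('O')(37), -2592), -1)) = Mul(Add(0, 2121), Pow(Add(Mul(-1, 37), -2592), -1)) = Mul(2121, Pow(Add(-37, -2592), -1)) = Mul(2121, Pow(-2629, -1)) = Mul(2121, Rational(-1, 2629)) = Rational(-2121, 2629)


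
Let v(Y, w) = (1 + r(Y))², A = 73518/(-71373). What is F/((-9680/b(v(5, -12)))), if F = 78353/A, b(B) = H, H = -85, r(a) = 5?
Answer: -2880875981/4313056 ≈ -667.94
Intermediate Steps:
A = -24506/23791 (A = 73518*(-1/71373) = -24506/23791 ≈ -1.0301)
v(Y, w) = 36 (v(Y, w) = (1 + 5)² = 6² = 36)
b(B) = -85
F = -1864096223/24506 (F = 78353/(-24506/23791) = 78353*(-23791/24506) = -1864096223/24506 ≈ -76067.)
F/((-9680/b(v(5, -12)))) = -1864096223/(24506*((-9680/(-85)))) = -1864096223/(24506*((-9680*(-1/85)))) = -1864096223/(24506*1936/17) = -1864096223/24506*17/1936 = -2880875981/4313056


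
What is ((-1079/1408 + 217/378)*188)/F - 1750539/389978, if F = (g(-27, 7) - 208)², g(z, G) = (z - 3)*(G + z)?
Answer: -1278330391112039/284766353270784 ≈ -4.4891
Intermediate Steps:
g(z, G) = (-3 + z)*(G + z)
F = 153664 (F = (((-27)² - 3*7 - 3*(-27) + 7*(-27)) - 208)² = ((729 - 21 + 81 - 189) - 208)² = (600 - 208)² = 392² = 153664)
((-1079/1408 + 217/378)*188)/F - 1750539/389978 = ((-1079/1408 + 217/378)*188)/153664 - 1750539/389978 = ((-1079*1/1408 + 217*(1/378))*188)*(1/153664) - 1750539*1/389978 = ((-1079/1408 + 31/54)*188)*(1/153664) - 1750539/389978 = -7309/38016*188*(1/153664) - 1750539/389978 = -343523/9504*1/153664 - 1750539/389978 = -343523/1460422656 - 1750539/389978 = -1278330391112039/284766353270784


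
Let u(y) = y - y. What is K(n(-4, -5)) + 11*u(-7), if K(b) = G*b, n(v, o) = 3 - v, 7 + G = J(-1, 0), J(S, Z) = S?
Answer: -56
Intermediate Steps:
G = -8 (G = -7 - 1 = -8)
u(y) = 0
K(b) = -8*b
K(n(-4, -5)) + 11*u(-7) = -8*(3 - 1*(-4)) + 11*0 = -8*(3 + 4) + 0 = -8*7 + 0 = -56 + 0 = -56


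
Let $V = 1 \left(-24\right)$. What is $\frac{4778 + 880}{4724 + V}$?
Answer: $\frac{2829}{2350} \approx 1.2038$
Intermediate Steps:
$V = -24$
$\frac{4778 + 880}{4724 + V} = \frac{4778 + 880}{4724 - 24} = \frac{5658}{4700} = 5658 \cdot \frac{1}{4700} = \frac{2829}{2350}$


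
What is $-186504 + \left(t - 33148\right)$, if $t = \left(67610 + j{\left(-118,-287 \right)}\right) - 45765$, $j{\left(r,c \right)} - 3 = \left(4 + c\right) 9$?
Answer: $-200351$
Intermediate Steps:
$j{\left(r,c \right)} = 39 + 9 c$ ($j{\left(r,c \right)} = 3 + \left(4 + c\right) 9 = 3 + \left(36 + 9 c\right) = 39 + 9 c$)
$t = 19301$ ($t = \left(67610 + \left(39 + 9 \left(-287\right)\right)\right) - 45765 = \left(67610 + \left(39 - 2583\right)\right) - 45765 = \left(67610 - 2544\right) - 45765 = 65066 - 45765 = 19301$)
$-186504 + \left(t - 33148\right) = -186504 + \left(19301 - 33148\right) = -186504 - 13847 = -200351$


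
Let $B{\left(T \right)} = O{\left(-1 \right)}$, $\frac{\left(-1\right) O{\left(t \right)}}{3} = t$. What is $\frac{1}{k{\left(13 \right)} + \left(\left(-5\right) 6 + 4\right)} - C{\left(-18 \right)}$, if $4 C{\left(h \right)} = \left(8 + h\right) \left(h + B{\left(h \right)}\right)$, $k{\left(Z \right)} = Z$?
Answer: $- \frac{977}{26} \approx -37.577$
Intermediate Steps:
$O{\left(t \right)} = - 3 t$
$B{\left(T \right)} = 3$ ($B{\left(T \right)} = \left(-3\right) \left(-1\right) = 3$)
$C{\left(h \right)} = \frac{\left(3 + h\right) \left(8 + h\right)}{4}$ ($C{\left(h \right)} = \frac{\left(8 + h\right) \left(h + 3\right)}{4} = \frac{\left(8 + h\right) \left(3 + h\right)}{4} = \frac{\left(3 + h\right) \left(8 + h\right)}{4}$)
$\frac{1}{k{\left(13 \right)} + \left(\left(-5\right) 6 + 4\right)} - C{\left(-18 \right)} = \frac{1}{13 + \left(\left(-5\right) 6 + 4\right)} - \left(6 + \frac{\left(-18\right)^{2}}{4} + \frac{11}{4} \left(-18\right)\right) = \frac{1}{13 + \left(-30 + 4\right)} - \left(6 + \frac{1}{4} \cdot 324 - \frac{99}{2}\right) = \frac{1}{13 - 26} - \left(6 + 81 - \frac{99}{2}\right) = \frac{1}{-13} - \frac{75}{2} = - \frac{1}{13} - \frac{75}{2} = - \frac{977}{26}$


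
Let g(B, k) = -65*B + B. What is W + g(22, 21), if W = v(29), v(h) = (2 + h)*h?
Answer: -509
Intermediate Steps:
v(h) = h*(2 + h)
W = 899 (W = 29*(2 + 29) = 29*31 = 899)
g(B, k) = -64*B
W + g(22, 21) = 899 - 64*22 = 899 - 1408 = -509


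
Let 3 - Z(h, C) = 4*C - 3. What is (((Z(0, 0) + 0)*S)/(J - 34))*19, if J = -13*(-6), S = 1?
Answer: 57/22 ≈ 2.5909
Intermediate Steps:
Z(h, C) = 6 - 4*C (Z(h, C) = 3 - (4*C - 3) = 3 - (-3 + 4*C) = 3 + (3 - 4*C) = 6 - 4*C)
J = 78
(((Z(0, 0) + 0)*S)/(J - 34))*19 = ((((6 - 4*0) + 0)*1)/(78 - 34))*19 = ((((6 + 0) + 0)*1)/44)*19 = (((6 + 0)*1)/44)*19 = ((6*1)/44)*19 = ((1/44)*6)*19 = (3/22)*19 = 57/22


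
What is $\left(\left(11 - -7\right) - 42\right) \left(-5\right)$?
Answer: $120$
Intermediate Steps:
$\left(\left(11 - -7\right) - 42\right) \left(-5\right) = \left(\left(11 + 7\right) - 42\right) \left(-5\right) = \left(18 - 42\right) \left(-5\right) = \left(-24\right) \left(-5\right) = 120$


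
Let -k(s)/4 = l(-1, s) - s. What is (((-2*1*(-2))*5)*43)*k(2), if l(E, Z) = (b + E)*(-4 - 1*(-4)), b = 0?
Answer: 6880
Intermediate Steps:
l(E, Z) = 0 (l(E, Z) = (0 + E)*(-4 - 1*(-4)) = E*(-4 + 4) = E*0 = 0)
k(s) = 4*s (k(s) = -4*(0 - s) = -(-4)*s = 4*s)
(((-2*1*(-2))*5)*43)*k(2) = (((-2*1*(-2))*5)*43)*(4*2) = ((-2*(-2)*5)*43)*8 = ((4*5)*43)*8 = (20*43)*8 = 860*8 = 6880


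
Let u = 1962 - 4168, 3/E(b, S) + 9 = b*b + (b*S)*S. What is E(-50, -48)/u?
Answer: 3/248636054 ≈ 1.2066e-8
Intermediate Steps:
E(b, S) = 3/(-9 + b² + b*S²) (E(b, S) = 3/(-9 + (b*b + (b*S)*S)) = 3/(-9 + (b² + (S*b)*S)) = 3/(-9 + (b² + b*S²)) = 3/(-9 + b² + b*S²))
u = -2206
E(-50, -48)/u = (3/(-9 + (-50)² - 50*(-48)²))/(-2206) = (3/(-9 + 2500 - 50*2304))*(-1/2206) = (3/(-9 + 2500 - 115200))*(-1/2206) = (3/(-112709))*(-1/2206) = (3*(-1/112709))*(-1/2206) = -3/112709*(-1/2206) = 3/248636054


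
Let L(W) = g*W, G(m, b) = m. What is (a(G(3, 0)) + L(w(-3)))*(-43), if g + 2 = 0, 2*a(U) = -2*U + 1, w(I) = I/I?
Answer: 387/2 ≈ 193.50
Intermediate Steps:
w(I) = 1
a(U) = ½ - U (a(U) = (-2*U + 1)/2 = (1 - 2*U)/2 = ½ - U)
g = -2 (g = -2 + 0 = -2)
L(W) = -2*W
(a(G(3, 0)) + L(w(-3)))*(-43) = ((½ - 1*3) - 2*1)*(-43) = ((½ - 3) - 2)*(-43) = (-5/2 - 2)*(-43) = -9/2*(-43) = 387/2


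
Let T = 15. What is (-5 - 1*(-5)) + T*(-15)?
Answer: -225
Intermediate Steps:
(-5 - 1*(-5)) + T*(-15) = (-5 - 1*(-5)) + 15*(-15) = (-5 + 5) - 225 = 0 - 225 = -225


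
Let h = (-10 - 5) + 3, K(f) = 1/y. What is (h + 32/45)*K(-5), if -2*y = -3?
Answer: -1016/135 ≈ -7.5259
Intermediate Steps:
y = 3/2 (y = -½*(-3) = 3/2 ≈ 1.5000)
K(f) = ⅔ (K(f) = 1/(3/2) = ⅔)
h = -12 (h = -15 + 3 = -12)
(h + 32/45)*K(-5) = (-12 + 32/45)*(⅔) = -508/45*⅔ = -1016/135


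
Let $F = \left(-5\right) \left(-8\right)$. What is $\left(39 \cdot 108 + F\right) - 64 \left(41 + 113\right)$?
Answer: $-5604$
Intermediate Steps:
$F = 40$
$\left(39 \cdot 108 + F\right) - 64 \left(41 + 113\right) = \left(39 \cdot 108 + 40\right) - 64 \left(41 + 113\right) = \left(4212 + 40\right) - 64 \cdot 154 = 4252 - 9856 = -5604$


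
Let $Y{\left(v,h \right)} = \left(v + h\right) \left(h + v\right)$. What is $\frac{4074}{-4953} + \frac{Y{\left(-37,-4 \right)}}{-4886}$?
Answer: $- \frac{9410519}{8066786} \approx -1.1666$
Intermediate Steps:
$Y{\left(v,h \right)} = \left(h + v\right)^{2}$ ($Y{\left(v,h \right)} = \left(h + v\right) \left(h + v\right) = \left(h + v\right)^{2}$)
$\frac{4074}{-4953} + \frac{Y{\left(-37,-4 \right)}}{-4886} = \frac{4074}{-4953} + \frac{\left(-4 - 37\right)^{2}}{-4886} = 4074 \left(- \frac{1}{4953}\right) + \left(-41\right)^{2} \left(- \frac{1}{4886}\right) = - \frac{1358}{1651} + 1681 \left(- \frac{1}{4886}\right) = - \frac{1358}{1651} - \frac{1681}{4886} = - \frac{9410519}{8066786}$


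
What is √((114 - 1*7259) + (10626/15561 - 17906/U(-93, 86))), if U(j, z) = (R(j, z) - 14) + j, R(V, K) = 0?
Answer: I*√43860230590449/79287 ≈ 83.528*I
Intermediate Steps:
U(j, z) = -14 + j (U(j, z) = (0 - 14) + j = -14 + j)
√((114 - 1*7259) + (10626/15561 - 17906/U(-93, 86))) = √((114 - 1*7259) + (10626/15561 - 17906/(-14 - 93))) = √((114 - 7259) + (10626*(1/15561) - 17906/(-107))) = √(-7145 + (506/741 - 17906*(-1/107))) = √(-7145 + (506/741 + 17906/107)) = √(-7145 + 13322488/79287) = √(-553183127/79287) = I*√43860230590449/79287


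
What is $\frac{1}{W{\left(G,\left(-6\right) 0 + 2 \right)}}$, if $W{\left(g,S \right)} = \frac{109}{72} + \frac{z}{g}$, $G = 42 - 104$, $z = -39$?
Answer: $\frac{2232}{4783} \approx 0.46665$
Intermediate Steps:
$G = -62$
$W{\left(g,S \right)} = \frac{109}{72} - \frac{39}{g}$
$\frac{1}{W{\left(G,\left(-6\right) 0 + 2 \right)}} = \frac{1}{\frac{109}{72} - \frac{39}{-62}} = \frac{1}{\frac{109}{72} - - \frac{39}{62}} = \frac{1}{\frac{109}{72} + \frac{39}{62}} = \frac{1}{\frac{4783}{2232}} = \frac{2232}{4783}$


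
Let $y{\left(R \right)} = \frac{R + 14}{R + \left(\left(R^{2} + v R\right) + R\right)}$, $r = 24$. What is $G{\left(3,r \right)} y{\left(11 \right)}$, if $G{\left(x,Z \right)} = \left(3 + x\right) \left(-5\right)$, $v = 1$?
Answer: $- \frac{375}{77} \approx -4.8701$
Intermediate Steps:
$G{\left(x,Z \right)} = -15 - 5 x$
$y{\left(R \right)} = \frac{14 + R}{R^{2} + 3 R}$ ($y{\left(R \right)} = \frac{R + 14}{R + \left(\left(R^{2} + 1 R\right) + R\right)} = \frac{14 + R}{R + \left(\left(R^{2} + R\right) + R\right)} = \frac{14 + R}{R + \left(\left(R + R^{2}\right) + R\right)} = \frac{14 + R}{R + \left(R^{2} + 2 R\right)} = \frac{14 + R}{R^{2} + 3 R}$)
$G{\left(3,r \right)} y{\left(11 \right)} = \left(-15 - 15\right) \frac{14 + 11}{11 \left(3 + 11\right)} = \left(-15 - 15\right) \frac{1}{11} \cdot \frac{1}{14} \cdot 25 = - 30 \cdot \frac{1}{11} \cdot \frac{1}{14} \cdot 25 = \left(-30\right) \frac{25}{154} = - \frac{375}{77}$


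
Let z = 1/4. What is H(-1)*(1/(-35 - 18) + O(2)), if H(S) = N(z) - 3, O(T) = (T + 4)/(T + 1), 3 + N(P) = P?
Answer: -2415/212 ≈ -11.392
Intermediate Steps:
z = ¼ ≈ 0.25000
N(P) = -3 + P
O(T) = (4 + T)/(1 + T)
H(S) = -23/4 (H(S) = (-3 + ¼) - 3 = -11/4 - 3 = -23/4)
H(-1)*(1/(-35 - 18) + O(2)) = -23*(1/(-35 - 18) + (4 + 2)/(1 + 2))/4 = -23*(1/(-53) + 6/3)/4 = -23*(-1/53 + (⅓)*6)/4 = -23*(-1/53 + 2)/4 = -23/4*105/53 = -2415/212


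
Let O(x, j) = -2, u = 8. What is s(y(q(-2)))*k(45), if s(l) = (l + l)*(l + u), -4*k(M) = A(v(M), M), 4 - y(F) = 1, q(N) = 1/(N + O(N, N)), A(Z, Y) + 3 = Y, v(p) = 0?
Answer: -693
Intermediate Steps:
A(Z, Y) = -3 + Y
q(N) = 1/(-2 + N) (q(N) = 1/(N - 2) = 1/(-2 + N))
y(F) = 3 (y(F) = 4 - 1*1 = 4 - 1 = 3)
k(M) = ¾ - M/4 (k(M) = -(-3 + M)/4 = ¾ - M/4)
s(l) = 2*l*(8 + l) (s(l) = (l + l)*(l + 8) = (2*l)*(8 + l) = 2*l*(8 + l))
s(y(q(-2)))*k(45) = (2*3*(8 + 3))*(¾ - ¼*45) = (2*3*11)*(¾ - 45/4) = 66*(-21/2) = -693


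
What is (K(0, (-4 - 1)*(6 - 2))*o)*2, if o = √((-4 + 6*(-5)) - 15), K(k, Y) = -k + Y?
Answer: -280*I ≈ -280.0*I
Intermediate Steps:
K(k, Y) = Y - k
o = 7*I (o = √((-4 - 30) - 15) = √(-34 - 15) = √(-49) = 7*I ≈ 7.0*I)
(K(0, (-4 - 1)*(6 - 2))*o)*2 = (((-4 - 1)*(6 - 2) - 1*0)*(7*I))*2 = ((-5*4 + 0)*(7*I))*2 = ((-20 + 0)*(7*I))*2 = -140*I*2 = -280*I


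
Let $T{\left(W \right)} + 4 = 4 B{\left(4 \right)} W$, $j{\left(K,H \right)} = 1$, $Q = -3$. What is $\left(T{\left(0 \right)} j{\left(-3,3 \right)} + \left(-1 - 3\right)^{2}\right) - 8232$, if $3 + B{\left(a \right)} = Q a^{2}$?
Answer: $-8220$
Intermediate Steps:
$B{\left(a \right)} = -3 - 3 a^{2}$
$T{\left(W \right)} = -4 - 204 W$ ($T{\left(W \right)} = -4 + 4 \left(-3 - 3 \cdot 4^{2}\right) W = -4 + 4 \left(-3 - 48\right) W = -4 + 4 \left(-51\right) W = -4 - 204 W$)
$\left(T{\left(0 \right)} j{\left(-3,3 \right)} + \left(-1 - 3\right)^{2}\right) - 8232 = \left(\left(-4 - 0\right) 1 + \left(-1 - 3\right)^{2}\right) - 8232 = \left(\left(-4 + 0\right) 1 + \left(-4\right)^{2}\right) - 8232 = \left(\left(-4\right) 1 + 16\right) - 8232 = \left(-4 + 16\right) - 8232 = 12 - 8232 = -8220$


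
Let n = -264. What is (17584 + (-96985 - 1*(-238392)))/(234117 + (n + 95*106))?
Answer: 158991/243923 ≈ 0.65181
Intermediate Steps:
(17584 + (-96985 - 1*(-238392)))/(234117 + (n + 95*106)) = (17584 + (-96985 - 1*(-238392)))/(234117 + (-264 + 95*106)) = (17584 + (-96985 + 238392))/(234117 + (-264 + 10070)) = (17584 + 141407)/(234117 + 9806) = 158991/243923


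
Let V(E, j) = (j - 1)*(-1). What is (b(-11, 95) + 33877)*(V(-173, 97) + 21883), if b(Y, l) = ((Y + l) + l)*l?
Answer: 1108566134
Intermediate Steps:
b(Y, l) = l*(Y + 2*l) (b(Y, l) = (Y + 2*l)*l = l*(Y + 2*l))
V(E, j) = 1 - j (V(E, j) = (-1 + j)*(-1) = 1 - j)
(b(-11, 95) + 33877)*(V(-173, 97) + 21883) = (95*(-11 + 2*95) + 33877)*((1 - 1*97) + 21883) = (95*(-11 + 190) + 33877)*((1 - 97) + 21883) = (95*179 + 33877)*(-96 + 21883) = (17005 + 33877)*21787 = 50882*21787 = 1108566134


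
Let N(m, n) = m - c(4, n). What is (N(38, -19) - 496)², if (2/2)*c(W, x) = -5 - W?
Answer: 201601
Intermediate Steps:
c(W, x) = -5 - W
N(m, n) = 9 + m (N(m, n) = m - (-5 - 1*4) = m - (-5 - 4) = m - 1*(-9) = m + 9 = 9 + m)
(N(38, -19) - 496)² = ((9 + 38) - 496)² = (47 - 496)² = (-449)² = 201601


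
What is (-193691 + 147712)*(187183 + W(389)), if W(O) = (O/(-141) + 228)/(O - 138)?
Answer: -304593647220448/35391 ≈ -8.6065e+9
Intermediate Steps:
W(O) = (228 - O/141)/(-138 + O) (W(O) = (O*(-1/141) + 228)/(-138 + O) = (-O/141 + 228)/(-138 + O) = (228 - O/141)/(-138 + O))
(-193691 + 147712)*(187183 + W(389)) = (-193691 + 147712)*(187183 + (32148 - 1*389)/(141*(-138 + 389))) = -45979*(187183 + (1/141)*(32148 - 389)/251) = -45979*(187183 + (1/141)*(1/251)*31759) = -45979*(187183 + 31759/35391) = -45979*6624625312/35391 = -304593647220448/35391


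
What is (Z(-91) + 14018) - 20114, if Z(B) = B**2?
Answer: 2185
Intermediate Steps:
(Z(-91) + 14018) - 20114 = ((-91)**2 + 14018) - 20114 = (8281 + 14018) - 20114 = 22299 - 20114 = 2185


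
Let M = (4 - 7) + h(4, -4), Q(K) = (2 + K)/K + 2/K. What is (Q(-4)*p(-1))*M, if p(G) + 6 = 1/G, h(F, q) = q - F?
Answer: 0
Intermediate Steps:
Q(K) = 2/K + (2 + K)/K (Q(K) = (2 + K)/K + 2/K = 2/K + (2 + K)/K)
p(G) = -6 + 1/G
M = -11 (M = (4 - 7) + (-4 - 1*4) = -3 + (-4 - 4) = -3 - 8 = -11)
(Q(-4)*p(-1))*M = (((4 - 4)/(-4))*(-6 + 1/(-1)))*(-11) = ((-¼*0)*(-6 - 1))*(-11) = (0*(-7))*(-11) = 0*(-11) = 0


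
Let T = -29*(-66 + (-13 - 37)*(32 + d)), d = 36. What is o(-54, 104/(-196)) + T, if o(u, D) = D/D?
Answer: 100515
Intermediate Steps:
o(u, D) = 1
T = 100514 (T = -29*(-66 + (-13 - 37)*(32 + 36)) = -29*(-66 - 50*68) = -29*(-66 - 3400) = -29*(-3466) = 100514)
o(-54, 104/(-196)) + T = 1 + 100514 = 100515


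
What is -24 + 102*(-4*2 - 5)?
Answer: -1350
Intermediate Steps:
-24 + 102*(-4*2 - 5) = -24 + 102*(-8 - 5) = -24 + 102*(-13) = -24 - 1326 = -1350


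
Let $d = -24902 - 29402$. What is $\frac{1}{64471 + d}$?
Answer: $\frac{1}{10167} \approx 9.8357 \cdot 10^{-5}$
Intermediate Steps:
$d = -54304$ ($d = -24902 - 29402 = -54304$)
$\frac{1}{64471 + d} = \frac{1}{64471 - 54304} = \frac{1}{10167}$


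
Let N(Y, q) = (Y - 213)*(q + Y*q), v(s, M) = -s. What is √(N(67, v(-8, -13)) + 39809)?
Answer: I*√39615 ≈ 199.04*I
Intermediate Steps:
N(Y, q) = (-213 + Y)*(q + Y*q)
√(N(67, v(-8, -13)) + 39809) = √((-1*(-8))*(-213 + 67² - 212*67) + 39809) = √(8*(-213 + 4489 - 14204) + 39809) = √(8*(-9928) + 39809) = √(-79424 + 39809) = √(-39615) = I*√39615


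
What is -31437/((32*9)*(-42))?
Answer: 499/192 ≈ 2.5990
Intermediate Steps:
-31437/((32*9)*(-42)) = -31437/(288*(-42)) = -31437/(-12096) = -31437*(-1/12096) = 499/192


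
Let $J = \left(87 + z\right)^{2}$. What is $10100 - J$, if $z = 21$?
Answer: $-1564$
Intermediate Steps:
$J = 11664$ ($J = \left(87 + 21\right)^{2} = 108^{2} = 11664$)
$10100 - J = 10100 - 11664 = -1564$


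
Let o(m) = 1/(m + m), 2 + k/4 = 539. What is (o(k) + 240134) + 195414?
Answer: 1871114209/4296 ≈ 4.3555e+5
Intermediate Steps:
k = 2148 (k = -8 + 4*539 = -8 + 2156 = 2148)
o(m) = 1/(2*m)
(o(k) + 240134) + 195414 = ((1/2)/2148 + 240134) + 195414 = ((1/2)*(1/2148) + 240134) + 195414 = (1/4296 + 240134) + 195414 = 1031615665/4296 + 195414 = 1871114209/4296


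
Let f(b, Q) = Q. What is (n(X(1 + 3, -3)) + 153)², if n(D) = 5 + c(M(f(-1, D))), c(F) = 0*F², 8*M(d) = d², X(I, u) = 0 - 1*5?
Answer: 24964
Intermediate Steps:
X(I, u) = -5 (X(I, u) = 0 - 5 = -5)
M(d) = d²/8
c(F) = 0
n(D) = 5 (n(D) = 5 + 0 = 5)
(n(X(1 + 3, -3)) + 153)² = (5 + 153)² = 158² = 24964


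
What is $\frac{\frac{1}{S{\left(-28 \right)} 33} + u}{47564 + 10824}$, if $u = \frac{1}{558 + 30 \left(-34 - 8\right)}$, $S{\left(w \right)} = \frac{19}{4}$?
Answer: $\frac{727}{8566570584} \approx 8.4865 \cdot 10^{-8}$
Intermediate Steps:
$S{\left(w \right)} = \frac{19}{4}$ ($S{\left(w \right)} = 19 \cdot \frac{1}{4} = \frac{19}{4}$)
$u = - \frac{1}{702}$ ($u = \frac{1}{558 + 30 \left(-42\right)} = \frac{1}{558 - 1260} = \frac{1}{-702} = - \frac{1}{702} \approx -0.0014245$)
$\frac{\frac{1}{S{\left(-28 \right)} 33} + u}{47564 + 10824} = \frac{\frac{1}{\frac{19}{4} \cdot 33} - \frac{1}{702}}{47564 + 10824} = \frac{\frac{1}{\frac{627}{4}} - \frac{1}{702}}{58388} = \left(\frac{4}{627} - \frac{1}{702}\right) \frac{1}{58388} = \frac{727}{146718} \cdot \frac{1}{58388} = \frac{727}{8566570584}$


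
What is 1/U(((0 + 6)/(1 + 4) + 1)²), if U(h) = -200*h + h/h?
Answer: -1/967 ≈ -0.0010341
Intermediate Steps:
U(h) = 1 - 200*h (U(h) = -200*h + 1 = 1 - 200*h)
1/U(((0 + 6)/(1 + 4) + 1)²) = 1/(1 - 200*((0 + 6)/(1 + 4) + 1)²) = 1/(1 - 200*(6/5 + 1)²) = 1/(1 - 200*(11/5)²) = 1/(1 - 200*121/25) = 1/(1 - 968) = 1/(-967) = -1/967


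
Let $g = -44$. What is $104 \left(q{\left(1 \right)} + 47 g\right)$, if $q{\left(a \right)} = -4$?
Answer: $-215488$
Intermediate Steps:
$104 \left(q{\left(1 \right)} + 47 g\right) = 104 \left(-4 + 47 \left(-44\right)\right) = 104 \left(-4 - 2068\right) = 104 \left(-2072\right) = -215488$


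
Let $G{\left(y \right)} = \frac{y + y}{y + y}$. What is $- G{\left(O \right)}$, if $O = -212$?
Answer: $-1$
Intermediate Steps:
$G{\left(y \right)} = 1$ ($G{\left(y \right)} = \frac{2 y}{2 y} = 2 y \frac{1}{2 y} = 1$)
$- G{\left(O \right)} = \left(-1\right) 1 = -1$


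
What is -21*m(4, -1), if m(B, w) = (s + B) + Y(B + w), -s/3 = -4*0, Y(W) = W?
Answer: -147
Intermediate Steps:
s = 0 (s = -(-12)*0 = -3*0 = 0)
m(B, w) = w + 2*B (m(B, w) = (0 + B) + (B + w) = B + (B + w) = w + 2*B)
-21*m(4, -1) = -21*(-1 + 2*4) = -21*(-1 + 8) = -21*7 = -147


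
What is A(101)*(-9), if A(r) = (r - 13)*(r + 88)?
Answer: -149688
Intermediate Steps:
A(r) = (-13 + r)*(88 + r)
A(101)*(-9) = (-1144 + 101**2 + 75*101)*(-9) = (-1144 + 10201 + 7575)*(-9) = 16632*(-9) = -149688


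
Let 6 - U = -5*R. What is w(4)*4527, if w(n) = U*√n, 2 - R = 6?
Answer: -126756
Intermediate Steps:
R = -4 (R = 2 - 1*6 = 2 - 6 = -4)
U = -14 (U = 6 - (-5)*(-4) = 6 - 1*20 = 6 - 20 = -14)
w(n) = -14*√n
w(4)*4527 = -14*√4*4527 = -14*2*4527 = -28*4527 = -126756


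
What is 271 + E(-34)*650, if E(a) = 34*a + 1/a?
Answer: -12769518/17 ≈ -7.5115e+5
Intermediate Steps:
E(a) = 1/a + 34*a
271 + E(-34)*650 = 271 + (1/(-34) + 34*(-34))*650 = 271 + (-1/34 - 1156)*650 = 271 - 39305/34*650 = 271 - 12774125/17 = -12769518/17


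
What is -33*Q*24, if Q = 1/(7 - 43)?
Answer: 22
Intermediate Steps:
Q = -1/36 (Q = 1/(-36) = -1/36 ≈ -0.027778)
-33*Q*24 = -33*(-1/36)*24 = (11/12)*24 = 22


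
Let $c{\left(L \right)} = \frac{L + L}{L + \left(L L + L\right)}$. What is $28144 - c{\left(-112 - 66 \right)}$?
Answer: $\frac{2476673}{88} \approx 28144.0$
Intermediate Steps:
$c{\left(L \right)} = \frac{2 L}{L^{2} + 2 L}$ ($c{\left(L \right)} = \frac{2 L}{L + \left(L^{2} + L\right)} = \frac{2 L}{L + \left(L + L^{2}\right)} = \frac{2 L}{L^{2} + 2 L}$)
$28144 - c{\left(-112 - 66 \right)} = 28144 - \frac{2}{2 - 178} = 28144 - \frac{2}{-176} = 28144 - 2 \left(- \frac{1}{176}\right) = 28144 - - \frac{1}{88} = 28144 + \frac{1}{88} = \frac{2476673}{88}$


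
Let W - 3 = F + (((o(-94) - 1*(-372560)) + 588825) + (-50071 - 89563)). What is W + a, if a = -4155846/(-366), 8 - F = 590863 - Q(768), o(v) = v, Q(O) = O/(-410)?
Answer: 3028184506/12505 ≈ 2.4216e+5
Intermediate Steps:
Q(O) = -O/410 (Q(O) = O*(-1/410) = -O/410)
F = -121125659/205 (F = 8 - (590863 - (-1)*768/410) = 8 - (590863 - 1*(-384/205)) = 8 - (590863 + 384/205) = 8 - 1*121127299/205 = 8 - 121127299/205 = -121125659/205 ≈ -5.9086e+5)
a = 692641/61 (a = -4155846*(-1/366) = 692641/61 ≈ 11355.)
W = 47314641/205 (W = 3 + (-121125659/205 + (((-94 - 1*(-372560)) + 588825) + (-50071 - 89563))) = 3 + (-121125659/205 + (((-94 + 372560) + 588825) - 139634)) = 3 + (-121125659/205 + ((372466 + 588825) - 139634)) = 3 + (-121125659/205 + (961291 - 139634)) = 3 + (-121125659/205 + 821657) = 3 + 47314026/205 = 47314641/205 ≈ 2.3080e+5)
W + a = 47314641/205 + 692641/61 = 3028184506/12505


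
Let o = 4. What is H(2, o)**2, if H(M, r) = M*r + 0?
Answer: 64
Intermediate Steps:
H(M, r) = M*r
H(2, o)**2 = (2*4)**2 = 8**2 = 64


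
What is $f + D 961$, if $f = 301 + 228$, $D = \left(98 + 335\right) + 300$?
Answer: $704942$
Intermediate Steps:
$D = 733$ ($D = 433 + 300 = 733$)
$f = 529$
$f + D 961 = 529 + 733 \cdot 961 = 529 + 704413 = 704942$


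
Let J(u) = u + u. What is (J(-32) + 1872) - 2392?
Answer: -584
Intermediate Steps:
J(u) = 2*u
(J(-32) + 1872) - 2392 = (2*(-32) + 1872) - 2392 = (-64 + 1872) - 2392 = 1808 - 2392 = -584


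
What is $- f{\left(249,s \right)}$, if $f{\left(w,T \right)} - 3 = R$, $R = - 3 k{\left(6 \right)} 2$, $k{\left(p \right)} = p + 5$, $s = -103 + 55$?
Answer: $63$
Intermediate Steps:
$s = -48$
$k{\left(p \right)} = 5 + p$
$R = -66$ ($R = - 3 \left(5 + 6\right) 2 = \left(-3\right) 11 \cdot 2 = \left(-33\right) 2 = -66$)
$f{\left(w,T \right)} = -63$ ($f{\left(w,T \right)} = 3 - 66 = -63$)
$- f{\left(249,s \right)} = \left(-1\right) \left(-63\right) = 63$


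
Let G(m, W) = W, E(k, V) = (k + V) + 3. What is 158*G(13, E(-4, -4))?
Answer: -790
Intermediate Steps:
E(k, V) = 3 + V + k (E(k, V) = (V + k) + 3 = 3 + V + k)
158*G(13, E(-4, -4)) = 158*(3 - 4 - 4) = 158*(-5) = -790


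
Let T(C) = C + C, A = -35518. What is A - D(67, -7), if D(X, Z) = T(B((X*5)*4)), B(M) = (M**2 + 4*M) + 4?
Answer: -3637446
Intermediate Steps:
B(M) = 4 + M**2 + 4*M
T(C) = 2*C
D(X, Z) = 8 + 160*X + 800*X**2 (D(X, Z) = 2*(4 + ((X*5)*4)**2 + 4*((X*5)*4)) = 2*(4 + ((5*X)*4)**2 + 4*((5*X)*4)) = 2*(4 + (20*X)**2 + 4*(20*X)) = 2*(4 + 400*X**2 + 80*X) = 2*(4 + 80*X + 400*X**2) = 8 + 160*X + 800*X**2)
A - D(67, -7) = -35518 - (8 + 160*67 + 800*67**2) = -35518 - (8 + 10720 + 800*4489) = -35518 - (8 + 10720 + 3591200) = -35518 - 1*3601928 = -35518 - 3601928 = -3637446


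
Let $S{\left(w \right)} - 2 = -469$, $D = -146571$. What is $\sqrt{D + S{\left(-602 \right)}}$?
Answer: $i \sqrt{147038} \approx 383.46 i$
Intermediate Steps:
$S{\left(w \right)} = -467$ ($S{\left(w \right)} = 2 - 469 = -467$)
$\sqrt{D + S{\left(-602 \right)}} = \sqrt{-146571 - 467} = \sqrt{-147038} = i \sqrt{147038}$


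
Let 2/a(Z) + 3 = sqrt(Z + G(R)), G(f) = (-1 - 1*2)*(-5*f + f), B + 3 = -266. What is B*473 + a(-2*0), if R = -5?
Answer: -2926453/23 - 4*I*sqrt(15)/69 ≈ -1.2724e+5 - 0.22452*I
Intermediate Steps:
B = -269 (B = -3 - 266 = -269)
G(f) = 12*f (G(f) = (-1 - 2)*(-4*f) = -(-12)*f = 12*f)
a(Z) = 2/(-3 + sqrt(-60 + Z)) (a(Z) = 2/(-3 + sqrt(Z + 12*(-5))) = 2/(-3 + sqrt(Z - 60)) = 2/(-3 + sqrt(-60 + Z)))
B*473 + a(-2*0) = -269*473 + 2/(-3 + sqrt(-60 - 2*0)) = -127237 + 2/(-3 + sqrt(-60 + 0)) = -127237 + 2/(-3 + sqrt(-60)) = -127237 + 2/(-3 + 2*I*sqrt(15))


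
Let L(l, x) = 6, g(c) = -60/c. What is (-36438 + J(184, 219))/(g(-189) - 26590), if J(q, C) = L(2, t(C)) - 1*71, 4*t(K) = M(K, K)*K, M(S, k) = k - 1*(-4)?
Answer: 2299689/1675150 ≈ 1.3728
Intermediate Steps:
M(S, k) = 4 + k (M(S, k) = k + 4 = 4 + k)
t(K) = K*(4 + K)/4 (t(K) = ((4 + K)*K)/4 = (K*(4 + K))/4 = K*(4 + K)/4)
J(q, C) = -65 (J(q, C) = 6 - 1*71 = 6 - 71 = -65)
(-36438 + J(184, 219))/(g(-189) - 26590) = (-36438 - 65)/(-60/(-189) - 26590) = -36503/(-60*(-1/189) - 26590) = -36503/(20/63 - 26590) = -36503/(-1675150/63) = -36503*(-63/1675150) = 2299689/1675150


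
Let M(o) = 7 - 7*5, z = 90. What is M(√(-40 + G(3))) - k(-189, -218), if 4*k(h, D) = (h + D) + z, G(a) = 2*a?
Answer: 205/4 ≈ 51.250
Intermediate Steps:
k(h, D) = 45/2 + D/4 + h/4 (k(h, D) = ((h + D) + 90)/4 = ((D + h) + 90)/4 = (90 + D + h)/4 = 45/2 + D/4 + h/4)
M(o) = -28 (M(o) = 7 - 35 = -28)
M(√(-40 + G(3))) - k(-189, -218) = -28 - (45/2 + (¼)*(-218) + (¼)*(-189)) = -28 - (45/2 - 109/2 - 189/4) = -28 - 1*(-317/4) = -28 + 317/4 = 205/4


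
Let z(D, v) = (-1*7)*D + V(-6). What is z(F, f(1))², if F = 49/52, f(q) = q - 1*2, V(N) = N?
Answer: 429025/2704 ≈ 158.66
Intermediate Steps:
f(q) = -2 + q (f(q) = q - 2 = -2 + q)
F = 49/52 (F = 49*(1/52) = 49/52 ≈ 0.94231)
z(D, v) = -6 - 7*D (z(D, v) = (-1*7)*D - 6 = -7*D - 6 = -6 - 7*D)
z(F, f(1))² = (-6 - 7*49/52)² = (-6 - 343/52)² = (-655/52)² = 429025/2704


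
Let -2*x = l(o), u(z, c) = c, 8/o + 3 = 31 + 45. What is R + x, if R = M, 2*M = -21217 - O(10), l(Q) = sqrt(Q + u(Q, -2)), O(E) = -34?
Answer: -21183/2 - I*sqrt(10074)/146 ≈ -10592.0 - 0.68746*I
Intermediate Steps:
o = 8/73 (o = 8/(-3 + (31 + 45)) = 8/(-3 + 76) = 8/73 ≈ 0.10959)
l(Q) = sqrt(-2 + Q) (l(Q) = sqrt(Q - 2) = sqrt(-2 + Q))
M = -21183/2 (M = (-21217 - 1*(-34))/2 = (-21217 + 34)/2 = (1/2)*(-21183) = -21183/2 ≈ -10592.)
x = -I*sqrt(10074)/146 (x = -sqrt(-2 + 8/73)/2 = -I*sqrt(10074)/146 ≈ -0.68746*I)
R = -21183/2 ≈ -10592.
R + x = -21183/2 - I*sqrt(10074)/146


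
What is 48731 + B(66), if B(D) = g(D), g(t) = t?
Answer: 48797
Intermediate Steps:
B(D) = D
48731 + B(66) = 48731 + 66 = 48797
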